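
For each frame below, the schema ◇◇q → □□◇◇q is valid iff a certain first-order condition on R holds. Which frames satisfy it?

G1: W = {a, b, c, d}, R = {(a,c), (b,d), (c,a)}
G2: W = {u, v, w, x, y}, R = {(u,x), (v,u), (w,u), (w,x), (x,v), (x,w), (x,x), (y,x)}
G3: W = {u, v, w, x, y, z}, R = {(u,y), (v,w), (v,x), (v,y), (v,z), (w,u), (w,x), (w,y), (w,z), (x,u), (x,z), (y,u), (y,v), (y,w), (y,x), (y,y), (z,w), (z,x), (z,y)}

The schema corresponds to a generalized confluence (Geach) condition: ∀x ∀y ∀z ((xR²y ∧ xR²z) → ∃w (y = w ∧ zR²w)).
G1: ✓.
G2: fails — uR²v, uR²v but no t with v=t and vR²t.
G3: fails — uR²u, uR²x but no t with u=t and xR²t.

G1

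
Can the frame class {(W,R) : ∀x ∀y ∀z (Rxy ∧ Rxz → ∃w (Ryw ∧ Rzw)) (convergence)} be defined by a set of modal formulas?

The condition is convergence. A defining modal formula is ◇□q → □◇q.

Definable; ◇□q → □◇q defines it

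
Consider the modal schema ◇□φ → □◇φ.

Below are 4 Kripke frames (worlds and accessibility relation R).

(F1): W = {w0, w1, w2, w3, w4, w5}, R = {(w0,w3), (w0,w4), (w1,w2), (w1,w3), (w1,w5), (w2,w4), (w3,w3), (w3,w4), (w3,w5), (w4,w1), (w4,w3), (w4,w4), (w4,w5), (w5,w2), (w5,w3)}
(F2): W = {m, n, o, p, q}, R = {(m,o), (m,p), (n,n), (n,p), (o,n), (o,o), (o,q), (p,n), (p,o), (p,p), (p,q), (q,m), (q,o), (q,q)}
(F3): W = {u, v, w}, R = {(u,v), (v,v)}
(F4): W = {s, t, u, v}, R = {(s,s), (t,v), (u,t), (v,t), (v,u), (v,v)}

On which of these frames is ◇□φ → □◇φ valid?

Frame correspondent (Sahlqvist): ∀x ∀y ∀z (Rxy ∧ Rxz → ∃w (Ryw ∧ Rzw)) — i.e. convergence.
(F1): fails — Rw1w5 and Rw1w2 but w5 and w2 have no common successor.
(F2): fails — Ron and Roq but n and q have no common successor.
(F3): ✓.
(F4): fails — Rvt and Rvu but t and u have no common successor.

(F3)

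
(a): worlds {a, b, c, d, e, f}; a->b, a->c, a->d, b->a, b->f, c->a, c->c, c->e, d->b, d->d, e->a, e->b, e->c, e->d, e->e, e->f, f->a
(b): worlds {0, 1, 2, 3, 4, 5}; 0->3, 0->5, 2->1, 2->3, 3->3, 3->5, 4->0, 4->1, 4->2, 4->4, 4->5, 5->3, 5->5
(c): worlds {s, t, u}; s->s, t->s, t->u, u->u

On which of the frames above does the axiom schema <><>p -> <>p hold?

This is the axiom for transitivity; its first-order frame correspondent is forall x forall y forall z (Rxy & Ryz -> Rxz).
(a): fails — Rab and Rbf but not Raf.
(b): fails — R45 and R53 but not R43.
(c): satisfies the condition.

(c)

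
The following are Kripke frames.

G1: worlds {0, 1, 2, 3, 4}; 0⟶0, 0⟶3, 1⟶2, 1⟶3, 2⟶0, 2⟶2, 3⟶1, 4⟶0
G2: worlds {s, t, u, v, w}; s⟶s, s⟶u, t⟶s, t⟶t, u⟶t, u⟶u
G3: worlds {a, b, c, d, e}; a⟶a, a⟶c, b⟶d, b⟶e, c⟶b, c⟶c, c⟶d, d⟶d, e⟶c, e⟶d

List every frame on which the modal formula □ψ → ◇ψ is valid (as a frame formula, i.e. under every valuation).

The schema corresponds to seriality: ∀x ∃y Rxy.
G1: holds.
G2: fails — world v has no successor.
G3: holds.
Valid on: G1, G3.

G1, G3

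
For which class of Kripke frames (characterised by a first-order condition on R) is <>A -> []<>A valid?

Suppose ◇A→□◇A is valid. Take Rxy, Rxz and set V(A)={y}. Then ◇A at x, so □◇A at x, so ◇A at z, so some w with Rzw has A; w=y, i.e. Rzy. By symmetry of the argument, Ryz.
Conversely, any frame satisfying forall x forall y forall z (Rxy & Rxz -> Ryz) validates the schema.
So the correspondent is the Euclidean property.

The Euclidean property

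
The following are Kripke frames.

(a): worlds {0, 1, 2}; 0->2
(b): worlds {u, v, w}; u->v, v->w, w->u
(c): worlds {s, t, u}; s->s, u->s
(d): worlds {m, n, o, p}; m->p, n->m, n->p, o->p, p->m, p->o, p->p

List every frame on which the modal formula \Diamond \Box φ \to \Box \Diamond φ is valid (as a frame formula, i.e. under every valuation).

(b), (c), (d)

This is the axiom for convergence; its first-order frame correspondent is \forall x \forall y \forall z (Rxy \wedge Rxz \to \exists w (Ryw \wedge Rzw)).
(a): fails — R02 and R02 but 2 and 2 have no common successor.
(b): satisfies the condition.
(c): satisfies the condition.
(d): satisfies the condition.
Valid on: (b), (c), (d).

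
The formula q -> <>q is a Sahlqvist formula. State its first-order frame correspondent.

This schema is equivalent to the T axiom □q → q.
It corresponds to reflexivity: forall x Rxx.

Reflexivity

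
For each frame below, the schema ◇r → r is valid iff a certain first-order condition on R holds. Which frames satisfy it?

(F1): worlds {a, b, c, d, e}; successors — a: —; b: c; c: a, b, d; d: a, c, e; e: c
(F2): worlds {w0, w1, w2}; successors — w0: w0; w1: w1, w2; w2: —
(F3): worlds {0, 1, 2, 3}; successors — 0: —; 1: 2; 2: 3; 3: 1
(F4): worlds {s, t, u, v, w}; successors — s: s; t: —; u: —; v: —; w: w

(F4)

This is the axiom for a generalized confluence (Geach) condition; its first-order frame correspondent is ∀x ∀y (xRy → ∃w (y = w ∧ x = w)).
(F1): fails — bRc but c ≠ b.
(F2): fails — w1Rw2 but w2 ≠ w1.
(F3): fails — 1R2 but 2 ≠ 1.
(F4): satisfies the condition.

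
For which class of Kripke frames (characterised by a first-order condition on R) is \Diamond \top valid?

Seriality

◇⊤ holds at w iff w has a successor, so frame-validity of ◇⊤ is exactly seriality. Equivalently via □ψ → ◇ψ:
Suppose □ψ→◇ψ is valid. At any x set V(ψ)=W. Then □ψ at x, so ◇ψ at x, so x has a successor.
Conversely, on a frame with seriality the schema holds at every world under every valuation.
Frame condition: \forall x \exists y Rxy.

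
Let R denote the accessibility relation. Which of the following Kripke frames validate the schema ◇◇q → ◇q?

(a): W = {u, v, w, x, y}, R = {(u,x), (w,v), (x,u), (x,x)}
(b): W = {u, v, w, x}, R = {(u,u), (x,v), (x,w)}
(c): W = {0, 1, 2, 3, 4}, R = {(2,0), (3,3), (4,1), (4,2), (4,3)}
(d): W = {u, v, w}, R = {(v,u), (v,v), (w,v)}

This is the axiom for transitivity; its first-order frame correspondent is ∀x ∀y ∀z (Rxy ∧ Ryz → Rxz).
(a): fails — Rux and Rxu but not Ruu.
(b): ✓.
(c): fails — R42 and R20 but not R40.
(d): fails — Rwv and Rvu but not Rwu.
Valid on: (b).

(b)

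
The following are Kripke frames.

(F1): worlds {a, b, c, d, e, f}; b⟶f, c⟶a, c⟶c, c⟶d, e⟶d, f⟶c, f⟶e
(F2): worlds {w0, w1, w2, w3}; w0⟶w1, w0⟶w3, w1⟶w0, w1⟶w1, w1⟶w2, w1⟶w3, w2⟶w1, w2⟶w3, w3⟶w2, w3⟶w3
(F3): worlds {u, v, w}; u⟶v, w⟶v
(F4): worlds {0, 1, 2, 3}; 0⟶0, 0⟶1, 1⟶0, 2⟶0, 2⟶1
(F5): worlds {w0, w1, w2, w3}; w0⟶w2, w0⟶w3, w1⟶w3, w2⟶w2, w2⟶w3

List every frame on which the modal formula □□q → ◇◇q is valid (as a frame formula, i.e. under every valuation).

The schema corresponds to a generalized confluence (Geach) condition: ∀x ∃w (xR²w ∧ xR²w).
(F1): fails — at a but no w with aR²w and aR²w.
(F2): satisfies the condition.
(F3): fails — at u but no t with uR²t and uR²t.
(F4): fails — at 3 but no w with 3R²w and 3R²w.
(F5): fails — at w1 but no w with w1R²w and w1R²w.
Valid on: (F2).

(F2)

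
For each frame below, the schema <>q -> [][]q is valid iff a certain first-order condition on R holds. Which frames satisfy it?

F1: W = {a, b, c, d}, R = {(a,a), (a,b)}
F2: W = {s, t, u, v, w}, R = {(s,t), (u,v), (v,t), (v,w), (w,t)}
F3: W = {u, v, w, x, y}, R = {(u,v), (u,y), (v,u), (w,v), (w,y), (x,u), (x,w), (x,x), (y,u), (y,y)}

none

This is the axiom for a generalized confluence (Geach) condition; its first-order frame correspondent is forall x forall y forall z ((xRy & x R^2 z) -> exists w (y = w & z = w)).
F1: fails — aRa, aR²b but a ≠ b.
F2: fails — uRv, uR²t but v ≠ t.
F3: fails — uRv, uR²u but v ≠ u.
Valid on no frame.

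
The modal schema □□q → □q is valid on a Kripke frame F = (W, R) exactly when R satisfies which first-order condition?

density

Suppose □□q→□q is valid. Take Rxy and set V(q)={w : xR²w}. Then □□q at x, so □q at x, so q at y, i.e. ∃z(Rxz∧Rzy).
The converse is a direct semantic check.
So the correspondent is density.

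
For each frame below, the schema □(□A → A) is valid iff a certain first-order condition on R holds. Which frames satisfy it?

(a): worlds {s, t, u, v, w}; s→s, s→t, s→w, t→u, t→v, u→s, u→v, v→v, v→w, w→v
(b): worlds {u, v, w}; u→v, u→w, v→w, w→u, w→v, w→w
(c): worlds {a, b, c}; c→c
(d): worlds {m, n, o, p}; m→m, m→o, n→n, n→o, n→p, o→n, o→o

This is the axiom for shift-reflexivity; its first-order frame correspondent is ∀x ∀y (Rxy → Ryy).
(a): fails — Rvw but not Rww.
(b): fails — Ruv but not Rvv.
(c): holds.
(d): fails — Rnp but not Rpp.

(c)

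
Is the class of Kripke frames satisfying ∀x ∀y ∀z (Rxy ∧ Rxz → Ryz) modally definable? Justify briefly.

Yes: it is the Euclidean property, defined by the 5 schema ◇q → □◇q.
Suppose ◇q→□◇q is valid. Take Rxy, Rxz and set V(q)={y}. Then ◇q at x, so □◇q at x, so ◇q at z, so some w with Rzw has q; w=y, i.e. Rzy. By symmetry of the argument, Ryz.

Yes, by ◇q → □◇q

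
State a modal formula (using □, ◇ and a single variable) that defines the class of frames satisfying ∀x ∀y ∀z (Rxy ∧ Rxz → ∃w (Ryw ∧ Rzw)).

This is convergence; the standard corresponding axiom is .2: ◇□ψ → □◇ψ.
Suppose ◇□ψ→□◇ψ is valid. Take Rxy, Rxz and set V(ψ)={w : Ryw}. Then □ψ at y so ◇□ψ at x, so □◇ψ at x, so ◇ψ at z, giving w with Rzw and Ryw.

◇□ψ → □◇ψ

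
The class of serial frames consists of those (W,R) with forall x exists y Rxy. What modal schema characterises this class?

□p → ◇p

A defining formula is □p → ◇p (the D axiom).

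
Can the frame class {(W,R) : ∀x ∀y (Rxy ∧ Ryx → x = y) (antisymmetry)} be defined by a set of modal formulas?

Any modally definable frame class is closed under surjective bounded morphisms.
The 4-cycle (worlds w0,w1,w2,w3 with w0→w1→w2→w3→w0) is antisymmetric. Sending even-indexed worlds to s and odd-indexed worlds to t is a surjective bounded morphism onto the two-world frame with s↔t, which is not antisymmetric.
So no modal formula (or set of formulas) defines exactly the antisymmetric frames.

Not definable by any modal formula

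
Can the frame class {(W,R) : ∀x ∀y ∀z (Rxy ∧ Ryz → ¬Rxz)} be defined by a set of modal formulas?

No

Any modally definable frame class is closed under surjective bounded morphisms.
The 5-cycle (worlds a,b,c,d,e with a→b→c→d→e→a) is intransitive. Mapping every world to a single reflexive point • is a surjective bounded morphism; the reflexive point is not intransitive (R••∧R•• but R••).
Hence intransitivity is not modally definable.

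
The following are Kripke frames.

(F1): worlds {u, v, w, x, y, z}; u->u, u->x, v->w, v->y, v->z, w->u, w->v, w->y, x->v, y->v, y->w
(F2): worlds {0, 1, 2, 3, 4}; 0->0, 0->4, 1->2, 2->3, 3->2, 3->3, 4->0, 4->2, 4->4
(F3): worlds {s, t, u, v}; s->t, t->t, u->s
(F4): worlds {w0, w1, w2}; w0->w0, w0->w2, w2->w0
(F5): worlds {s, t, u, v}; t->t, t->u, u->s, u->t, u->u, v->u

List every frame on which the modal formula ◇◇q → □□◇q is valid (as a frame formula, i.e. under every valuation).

(F3)

The schema corresponds to a generalized confluence (Geach) condition: ∀x ∀y ∀z ((xR²y ∧ xR²z) → ∃w (y = w ∧ zRw)).
(F1): fails — uR²u, uR²v but no t with u=t and vRt.
(F2): fails — 0R²0, 0R²2 but no w with 0=w and 2Rw.
(F3): ✓.
(F4): fails — w0R²w2, w0R²w2 but no w with w2=w and w2Rw.
(F5): fails — tR²s, tR²s but no w with s=w and sRw.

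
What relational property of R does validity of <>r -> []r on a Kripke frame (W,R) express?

Suppose ◇r→□r is valid. Take Rxy, Rxz and set V(r)={y}. Then ◇r at x, so □r at x, so r at z, i.e. z=y.

partial functionality: forall x forall y forall z (Rxy & Rxz -> y = z)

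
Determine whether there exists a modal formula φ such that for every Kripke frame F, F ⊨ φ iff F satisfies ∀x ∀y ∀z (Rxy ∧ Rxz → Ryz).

Definable; ◇p → □◇p defines it

The condition is the Euclidean property. A defining modal formula is ◇p → □◇p.
Suppose ◇p→□◇p is valid. Take Rxy, Rxz and set V(p)={y}. Then ◇p at x, so □◇p at x, so ◇p at z, so some w with Rzw has p; w=y, i.e. Rzy. By symmetry of the argument, Ryz.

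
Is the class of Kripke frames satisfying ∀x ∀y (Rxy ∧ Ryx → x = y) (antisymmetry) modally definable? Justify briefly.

Not definable by any modal formula

If a class were modally definable it would be closed under surjective bounded morphisms (Goldblatt–Thomason).
The 8-cycle (worlds 0,1,2,3,4,5,6,7 with 0→1→2→3→4→5→6→7→0) is antisymmetric. Sending even-indexed worlds to s and odd-indexed worlds to t is a surjective bounded morphism onto the two-world frame with s↔t, which is not antisymmetric.
So the class is not modally definable.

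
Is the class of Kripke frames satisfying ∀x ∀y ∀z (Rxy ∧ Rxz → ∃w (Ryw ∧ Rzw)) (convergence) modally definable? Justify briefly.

Yes: it is convergence, defined by the .2 schema ◇□p → □◇p.

Definable; ◇□p → □◇p defines it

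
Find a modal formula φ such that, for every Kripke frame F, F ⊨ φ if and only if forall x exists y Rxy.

A defining formula is □ψ → ◇ψ (the D axiom).

□ψ → ◇ψ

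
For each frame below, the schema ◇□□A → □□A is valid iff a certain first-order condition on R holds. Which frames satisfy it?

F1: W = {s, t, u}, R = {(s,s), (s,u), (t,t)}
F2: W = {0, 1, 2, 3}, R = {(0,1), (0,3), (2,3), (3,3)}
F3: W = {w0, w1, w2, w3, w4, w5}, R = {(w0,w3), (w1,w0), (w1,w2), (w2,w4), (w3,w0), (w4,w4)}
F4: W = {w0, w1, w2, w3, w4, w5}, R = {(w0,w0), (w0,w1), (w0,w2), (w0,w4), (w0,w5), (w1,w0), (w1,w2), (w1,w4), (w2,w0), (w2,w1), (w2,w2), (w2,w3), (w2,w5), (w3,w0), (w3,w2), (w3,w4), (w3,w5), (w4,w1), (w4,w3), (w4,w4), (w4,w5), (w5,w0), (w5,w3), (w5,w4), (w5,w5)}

This is the axiom for a generalized confluence (Geach) condition; its first-order frame correspondent is ∀x ∀y ∀z ((xRy ∧ xR²z) → ∃w (yR²w ∧ z = w)).
F1: fails — sRu, sR²s but no w with uR²w and s=w.
F2: fails — 0R1, 0R²3 but no w with 1R²w and 3=w.
F3: fails — w0Rw3, w0R²w0 but no w with w3R²w and w0=w.
F4: ✓.

F4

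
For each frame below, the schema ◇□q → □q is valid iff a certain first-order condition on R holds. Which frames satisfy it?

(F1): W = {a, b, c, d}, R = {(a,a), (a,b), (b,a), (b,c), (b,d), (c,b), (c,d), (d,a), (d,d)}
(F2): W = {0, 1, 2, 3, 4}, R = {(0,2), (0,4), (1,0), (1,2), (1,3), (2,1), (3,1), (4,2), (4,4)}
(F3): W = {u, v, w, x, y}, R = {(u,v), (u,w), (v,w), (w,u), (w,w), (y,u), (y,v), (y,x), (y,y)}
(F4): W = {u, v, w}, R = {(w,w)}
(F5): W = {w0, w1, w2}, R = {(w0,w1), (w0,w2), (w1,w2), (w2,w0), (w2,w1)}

(F4)

Frame correspondent (Sahlqvist): ∀x ∀y ∀z (Rxy ∧ Rxz → Ryz) — i.e. the Euclidean property.
(F1): fails — Rab and Rab but not Rbb.
(F2): fails — R02 and R02 but not R22.
(F3): fails — Ruv and Ruv but not Rvv.
(F4): condition met.
(F5): fails — Rw0w1 and Rw0w1 but not Rw1w1.
Valid on: (F4).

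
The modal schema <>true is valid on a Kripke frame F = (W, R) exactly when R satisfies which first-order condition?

seriality

This is a form of the D axiom.
It corresponds to seriality: forall x exists y Rxy.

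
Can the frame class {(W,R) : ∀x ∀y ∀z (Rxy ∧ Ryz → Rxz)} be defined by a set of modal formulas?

Yes — defined by □p → □□p

The condition is transitivity. A defining modal formula is □p → □□p.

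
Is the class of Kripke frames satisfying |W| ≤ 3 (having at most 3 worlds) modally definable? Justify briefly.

Any modally definable frame class is closed under disjoint unions.
Any modal formula valid on each of 4 disjoint one-world frames is valid on their disjoint union (validity is preserved under disjoint unions). Each one-world frame has |W|=1≤3, but the union has |W|=4.
So the class is not modally definable.

No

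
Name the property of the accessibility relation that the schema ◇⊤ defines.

seriality: ∀x ∃y Rxy

◇⊤ holds at w iff w has a successor, so frame-validity of ◇⊤ is exactly seriality. Equivalently via □ψ → ◇ψ:
Suppose □ψ→◇ψ is valid. At any x set V(ψ)=W. Then □ψ at x, so ◇ψ at x, so x has a successor.
Conversely, any frame satisfying ∀x ∃y Rxy validates the schema.
So the correspondent is seriality.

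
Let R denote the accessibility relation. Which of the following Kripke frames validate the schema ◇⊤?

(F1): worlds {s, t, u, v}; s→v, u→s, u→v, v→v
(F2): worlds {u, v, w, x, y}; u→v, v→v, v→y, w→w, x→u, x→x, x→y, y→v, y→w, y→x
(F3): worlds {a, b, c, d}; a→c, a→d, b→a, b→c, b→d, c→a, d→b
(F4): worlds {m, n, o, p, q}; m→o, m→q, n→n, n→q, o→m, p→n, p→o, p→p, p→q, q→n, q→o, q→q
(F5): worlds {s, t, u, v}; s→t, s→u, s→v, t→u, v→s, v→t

(F2), (F3), (F4)

Frame correspondent (Sahlqvist): ∀x ∃y Rxy — i.e. seriality.
(F1): fails — world t has no successor.
(F2): satisfies the condition.
(F3): satisfies the condition.
(F4): satisfies the condition.
(F5): fails — world u has no successor.
Valid on: (F2), (F3), (F4).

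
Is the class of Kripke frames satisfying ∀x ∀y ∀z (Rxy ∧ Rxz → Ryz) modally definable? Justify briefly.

Yes — defined by ◇q → □◇q

The condition is the Euclidean property. A defining modal formula is ◇q → □◇q.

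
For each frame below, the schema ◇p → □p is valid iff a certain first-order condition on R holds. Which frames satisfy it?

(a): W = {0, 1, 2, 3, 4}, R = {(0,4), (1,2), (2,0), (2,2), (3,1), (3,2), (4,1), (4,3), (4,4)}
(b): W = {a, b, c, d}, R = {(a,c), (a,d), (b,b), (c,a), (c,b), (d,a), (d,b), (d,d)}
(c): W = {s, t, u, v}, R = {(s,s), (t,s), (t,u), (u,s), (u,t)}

none

This is the axiom for partial functionality; its first-order frame correspondent is ∀x ∀y ∀z (Rxy ∧ Rxz → y = z).
(a): fails — 2 sees both 0 and 2.
(b): fails — a sees both c and d.
(c): fails — t sees both s and u.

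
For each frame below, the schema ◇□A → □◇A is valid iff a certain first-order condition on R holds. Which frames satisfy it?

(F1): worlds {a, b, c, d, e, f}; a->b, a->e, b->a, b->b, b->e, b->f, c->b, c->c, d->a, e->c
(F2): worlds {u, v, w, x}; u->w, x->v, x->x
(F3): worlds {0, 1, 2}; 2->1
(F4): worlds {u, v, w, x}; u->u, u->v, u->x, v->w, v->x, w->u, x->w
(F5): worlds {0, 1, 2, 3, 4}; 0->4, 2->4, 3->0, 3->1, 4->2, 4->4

This is the axiom for convergence; its first-order frame correspondent is ∀x ∀y ∀z (Rxy ∧ Rxz → ∃w (Ryw ∧ Rzw)).
(F1): fails — Rab and Rae but b and e have no common successor.
(F2): fails — Ruw and Ruw but w and w have no common successor.
(F3): fails — R21 and R21 but 1 and 1 have no common successor.
(F4): fails — Ruu and Rux but u and x have no common successor.
(F5): fails — R31 and R31 but 1 and 1 have no common successor.
Valid on no frame.

none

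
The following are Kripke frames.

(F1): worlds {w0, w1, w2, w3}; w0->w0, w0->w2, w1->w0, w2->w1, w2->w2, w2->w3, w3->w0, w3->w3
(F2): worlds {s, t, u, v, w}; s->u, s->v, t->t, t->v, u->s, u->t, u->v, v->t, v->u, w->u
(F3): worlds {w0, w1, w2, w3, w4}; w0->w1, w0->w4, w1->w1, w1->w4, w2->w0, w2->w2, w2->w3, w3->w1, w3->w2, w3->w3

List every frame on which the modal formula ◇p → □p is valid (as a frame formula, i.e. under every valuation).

Frame correspondent (Sahlqvist): ∀x ∀y ∀z (Rxy ∧ Rxz → y = z) — i.e. partial functionality.
(F1): fails — w0 sees both w0 and w2.
(F2): fails — s sees both u and v.
(F3): fails — w0 sees both w1 and w4.
Valid on no frame.

none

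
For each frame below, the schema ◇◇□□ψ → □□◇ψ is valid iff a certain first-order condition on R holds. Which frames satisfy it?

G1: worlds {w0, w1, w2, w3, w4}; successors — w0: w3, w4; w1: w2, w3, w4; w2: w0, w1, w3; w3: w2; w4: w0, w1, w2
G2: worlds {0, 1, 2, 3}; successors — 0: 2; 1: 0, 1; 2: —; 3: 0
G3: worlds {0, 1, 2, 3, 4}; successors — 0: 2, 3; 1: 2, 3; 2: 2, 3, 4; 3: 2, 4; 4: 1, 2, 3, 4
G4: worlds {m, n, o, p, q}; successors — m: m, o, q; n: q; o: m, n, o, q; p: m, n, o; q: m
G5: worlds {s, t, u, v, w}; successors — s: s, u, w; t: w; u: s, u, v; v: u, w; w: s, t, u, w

The schema corresponds to a generalized confluence (Geach) condition: ∀x ∀y ∀z ((xR²y ∧ xR²z) → ∃w (yR²w ∧ zRw)).
G1: fails — w0R²w0, w0R²w0 but no w with w0R²w and w0Rw.
G2: fails — 1R²0, 1R²0 but no w with 0R²w and 0Rw.
G3: ✓.
G4: fails — mR²n, mR²n but no w with nR²w and nRw.
G5: ✓.

G3, G5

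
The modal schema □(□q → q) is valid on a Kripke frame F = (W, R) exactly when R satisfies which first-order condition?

Suppose □(□q→q) is valid. Take Rxy and set V(q)={w : Ryw}. Then at y, □q holds; since □(□q→q) at x, □q→q at y, so q at y, i.e. Ryy.

shift-reflexivity: ∀x ∀y (Rxy → Ryy)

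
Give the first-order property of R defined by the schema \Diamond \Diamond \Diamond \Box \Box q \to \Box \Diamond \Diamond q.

\forall x \forall y \forall z ((x R^3 y \wedge xRz) \to \exists w (y R^2 w \wedge z R^2 w))

This is a Sahlqvist (Geach-type) schema ◇^3□^2q → □^1◇^2q.
First-order correspondent: \forall x \forall y \forall z ((x R^3 y \wedge xRz) \to \exists w (y R^2 w \wedge z R^2 w)).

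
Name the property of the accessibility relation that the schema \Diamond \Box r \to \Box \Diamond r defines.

convergence

This schema is the .2 axiom.
Its frame correspondent is convergence — \forall x \forall y \forall z (Rxy \wedge Rxz \to \exists w (Ryw \wedge Rzw)).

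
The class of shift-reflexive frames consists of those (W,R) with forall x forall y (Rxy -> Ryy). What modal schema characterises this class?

This is shift-reflexivity; the standard corresponding axiom is T□: □(□ψ → ψ).
Suppose □(□ψ→ψ) is valid. Take Rxy and set V(ψ)={w : Ryw}. Then at y, □ψ holds; since □(□ψ→ψ) at x, □ψ→ψ at y, so ψ at y, i.e. Ryy.

□(□ψ → ψ)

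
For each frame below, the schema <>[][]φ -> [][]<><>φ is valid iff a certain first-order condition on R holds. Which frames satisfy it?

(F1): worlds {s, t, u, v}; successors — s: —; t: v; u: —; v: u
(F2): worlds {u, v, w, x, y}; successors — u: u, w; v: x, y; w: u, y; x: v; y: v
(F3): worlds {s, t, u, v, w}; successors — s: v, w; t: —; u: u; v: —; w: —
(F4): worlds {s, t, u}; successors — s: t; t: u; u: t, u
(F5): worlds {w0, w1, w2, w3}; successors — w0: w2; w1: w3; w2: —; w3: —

The schema corresponds to a generalized confluence (Geach) condition: forall x forall y forall z ((xRy & x R^2 z) -> exists w (y R^2 w & z R^2 w)).
(F1): fails — tRv, tR²u but no w with vR²w and uR²w.
(F2): fails — uRw, uR²y but no t with wR²t and yR²t.
(F3): condition met.
(F4): condition met.
(F5): condition met.
Valid on: (F3), (F4), (F5).

(F3), (F4), (F5)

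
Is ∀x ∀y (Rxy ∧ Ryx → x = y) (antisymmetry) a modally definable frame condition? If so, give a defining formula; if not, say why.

No

Modal frame validity is preserved under surjective bounded morphisms.
The 6-cycle (worlds s,t,u,v,w,x with s→t→u→v→w→x→s) is antisymmetric. Sending even-indexed worlds to s and odd-indexed worlds to t is a surjective bounded morphism onto the two-world frame with s↔t, which is not antisymmetric.
So no modal formula (or set of formulas) defines exactly the antisymmetric frames.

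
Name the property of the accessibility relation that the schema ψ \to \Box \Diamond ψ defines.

symmetry: \forall x \forall y (Rxy \to Ryx)

Suppose ψ→□◇ψ is valid. Take Rxy and set V(ψ)={x}. Then ψ at x, so □◇ψ at x, so ◇ψ at y, so some z with Ryz has ψ; z=x, i.e. Ryx.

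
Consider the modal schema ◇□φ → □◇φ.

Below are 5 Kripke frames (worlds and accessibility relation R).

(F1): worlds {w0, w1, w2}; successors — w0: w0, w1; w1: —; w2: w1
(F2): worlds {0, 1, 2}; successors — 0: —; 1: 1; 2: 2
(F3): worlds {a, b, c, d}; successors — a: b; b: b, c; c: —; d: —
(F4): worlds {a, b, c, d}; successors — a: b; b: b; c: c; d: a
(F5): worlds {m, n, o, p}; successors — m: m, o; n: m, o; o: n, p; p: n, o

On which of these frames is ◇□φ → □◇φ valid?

Frame correspondent (Sahlqvist): ∀x ∀y ∀z (Rxy ∧ Rxz → ∃w (Ryw ∧ Rzw)) — i.e. convergence.
(F1): fails — Rw0w1 and Rw0w1 but w1 and w1 have no common successor.
(F2): ✓.
(F3): fails — Rbc and Rbc but c and c have no common successor.
(F4): ✓.
(F5): fails — Rmo and Rmm but o and m have no common successor.

(F2), (F4)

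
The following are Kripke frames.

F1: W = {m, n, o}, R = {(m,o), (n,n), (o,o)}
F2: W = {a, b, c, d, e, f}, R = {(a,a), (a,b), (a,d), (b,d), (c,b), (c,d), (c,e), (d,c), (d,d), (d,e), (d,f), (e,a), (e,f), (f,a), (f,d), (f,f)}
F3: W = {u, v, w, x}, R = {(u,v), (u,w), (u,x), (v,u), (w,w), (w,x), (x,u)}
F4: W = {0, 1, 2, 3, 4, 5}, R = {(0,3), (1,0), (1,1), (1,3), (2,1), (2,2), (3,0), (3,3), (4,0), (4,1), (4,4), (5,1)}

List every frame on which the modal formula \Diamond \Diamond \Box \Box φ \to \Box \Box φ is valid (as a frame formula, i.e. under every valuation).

The schema corresponds to a generalized confluence (Geach) condition: \forall x \forall y \forall z ((x R^2 y \wedge x R^2 z) \to \exists w (y R^2 w \wedge z = w)).
F1: condition met.
F2: fails — aR²b, aR²a but no w with bR²w and a=w.
F3: fails — uR²x, uR²u but no t with xR²t and u=t.
F4: fails — 1R²0, 1R²1 but no w with 0R²w and 1=w.
Valid on: F1.

F1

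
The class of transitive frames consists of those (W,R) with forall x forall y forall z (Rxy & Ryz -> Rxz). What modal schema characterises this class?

This is transitivity; the standard corresponding axiom is 4: □s → □□s.
Suppose □s→□□s is valid. Take Rxy, Ryz and set V(s)={w : Rxw}. Then □s at x, so □□s at x, so □s at y, so s at z, i.e. Rxz.

□s → □□s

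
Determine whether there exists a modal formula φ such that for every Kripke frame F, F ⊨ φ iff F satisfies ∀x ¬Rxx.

If a class were modally definable it would be closed under surjective bounded morphisms (Goldblatt–Thomason).
The 3-cycle (worlds 0,1,2 with 0→1→2→0) is irreflexive, and the map sending every world to a single reflexive point • is a surjective bounded morphism (forth: every edge maps to (•,•); back: every world has a successor). So any modal formula valid on the 3-cycle is also valid on the reflexive point, which is not irreflexive.
So no modal formula (or set of formulas) defines exactly the irreflexive frames.

No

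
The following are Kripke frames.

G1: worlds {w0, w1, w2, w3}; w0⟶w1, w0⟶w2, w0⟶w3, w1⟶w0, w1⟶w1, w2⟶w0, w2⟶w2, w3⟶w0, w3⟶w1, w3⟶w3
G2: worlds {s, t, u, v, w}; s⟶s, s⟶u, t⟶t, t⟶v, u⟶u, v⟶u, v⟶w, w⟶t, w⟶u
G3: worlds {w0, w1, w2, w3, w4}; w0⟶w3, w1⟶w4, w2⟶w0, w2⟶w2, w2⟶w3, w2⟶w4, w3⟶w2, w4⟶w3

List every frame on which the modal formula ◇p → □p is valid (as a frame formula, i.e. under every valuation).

none

Frame correspondent (Sahlqvist): ∀x ∀y ∀z (Rxy ∧ Rxz → y = z) — i.e. partial functionality.
G1: fails — w0 sees both w1 and w2.
G2: fails — s sees both s and u.
G3: fails — w2 sees both w0 and w2.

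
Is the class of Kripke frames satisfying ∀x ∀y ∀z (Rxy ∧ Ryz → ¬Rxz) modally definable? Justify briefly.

Any modally definable frame class is closed under surjective bounded morphisms.
The 3-cycle (worlds 0,1,2 with 0→1→2→0) is intransitive. Mapping every world to a single reflexive point • is a surjective bounded morphism; the reflexive point is not intransitive (R••∧R•• but R••).
Hence intransitivity is not modally definable.

No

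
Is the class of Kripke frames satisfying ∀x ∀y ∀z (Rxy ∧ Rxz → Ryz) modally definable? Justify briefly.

This is a Sahlqvist condition; the 5 axiom ◇r → □◇r defines it.
Suppose ◇r→□◇r is valid. Take Rxy, Rxz and set V(r)={y}. Then ◇r at x, so □◇r at x, so ◇r at z, so some w with Rzw has r; w=y, i.e. Rzy. By symmetry of the argument, Ryz.

Yes — defined by ◇r → □◇r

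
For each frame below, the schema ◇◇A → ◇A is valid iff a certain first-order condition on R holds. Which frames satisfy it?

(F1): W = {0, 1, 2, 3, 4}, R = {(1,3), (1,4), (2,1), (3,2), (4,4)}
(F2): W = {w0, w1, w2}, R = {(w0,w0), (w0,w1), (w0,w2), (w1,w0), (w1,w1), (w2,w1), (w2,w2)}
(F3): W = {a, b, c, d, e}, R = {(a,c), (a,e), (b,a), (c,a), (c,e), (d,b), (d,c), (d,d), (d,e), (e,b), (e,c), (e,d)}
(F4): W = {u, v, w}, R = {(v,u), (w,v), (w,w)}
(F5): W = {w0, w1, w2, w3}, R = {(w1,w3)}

(F5)

Frame correspondent (Sahlqvist): ∀x ∀y ∀z (Rxy ∧ Ryz → Rxz) — i.e. transitivity.
(F1): fails — R32 and R21 but not R31.
(F2): fails — Rw1w0 and Rw0w2 but not Rw1w2.
(F3): fails — Reb and Rba but not Rea.
(F4): fails — Rwv and Rvu but not Rwu.
(F5): ✓.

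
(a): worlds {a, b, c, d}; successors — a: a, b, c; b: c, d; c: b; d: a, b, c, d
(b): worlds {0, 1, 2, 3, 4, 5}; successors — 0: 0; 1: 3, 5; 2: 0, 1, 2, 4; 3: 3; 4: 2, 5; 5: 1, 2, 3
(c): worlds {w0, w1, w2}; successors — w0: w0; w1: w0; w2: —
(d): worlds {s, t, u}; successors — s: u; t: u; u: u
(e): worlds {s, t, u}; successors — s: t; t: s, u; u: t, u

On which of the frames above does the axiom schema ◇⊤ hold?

The schema corresponds to seriality: ∀x ∃y Rxy.
(a): satisfies the condition.
(b): satisfies the condition.
(c): fails — world w2 has no successor.
(d): satisfies the condition.
(e): satisfies the condition.

(a), (b), (d), (e)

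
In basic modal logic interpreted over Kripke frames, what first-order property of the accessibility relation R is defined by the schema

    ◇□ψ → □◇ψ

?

This is the .2 axiom.
Its frame correspondent is convergence — ∀x ∀y ∀z (Rxy ∧ Rxz → ∃w (Ryw ∧ Rzw)).

Convergence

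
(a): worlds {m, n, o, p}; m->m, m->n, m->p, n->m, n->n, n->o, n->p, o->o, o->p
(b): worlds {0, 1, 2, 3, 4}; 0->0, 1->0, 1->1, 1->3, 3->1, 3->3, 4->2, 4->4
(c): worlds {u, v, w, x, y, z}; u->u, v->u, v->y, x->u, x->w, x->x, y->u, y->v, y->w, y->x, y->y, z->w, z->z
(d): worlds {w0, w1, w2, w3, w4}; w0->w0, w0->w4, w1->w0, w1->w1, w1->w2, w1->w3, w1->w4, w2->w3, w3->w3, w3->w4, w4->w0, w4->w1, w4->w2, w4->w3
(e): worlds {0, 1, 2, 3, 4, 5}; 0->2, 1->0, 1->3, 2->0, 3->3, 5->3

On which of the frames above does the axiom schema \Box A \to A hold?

none

This is the axiom for reflexivity; its first-order frame correspondent is \forall x Rxx.
(a): fails — world p does not see itself.
(b): fails — world 2 does not see itself.
(c): fails — world v does not see itself.
(d): fails — world w2 does not see itself.
(e): fails — world 0 does not see itself.
Valid on no frame.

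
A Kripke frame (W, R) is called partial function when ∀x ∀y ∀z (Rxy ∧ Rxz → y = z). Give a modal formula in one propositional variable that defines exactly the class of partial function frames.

The condition is partial functionality. The CD schema ◇s → □s defines it.
Suppose ◇s→□s is valid. Take Rxy, Rxz and set V(s)={y}. Then ◇s at x, so □s at x, so s at z, i.e. z=y.

◇s → □s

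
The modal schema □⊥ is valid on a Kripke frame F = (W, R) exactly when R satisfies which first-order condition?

This is the Ver axiom.
It corresponds to emptiness of R: ∀x ∀y ¬Rxy.

Emptiness of R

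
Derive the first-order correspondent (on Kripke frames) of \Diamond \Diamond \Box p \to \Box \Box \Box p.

This is a Sahlqvist (Geach-type) schema ◇^2□^1p → □^3◇^0p.
First-order correspondent: \forall x \forall y \forall z ((x R^2 y \wedge x R^3 z) \to \exists w (yRw \wedge z = w)).

\forall x \forall y \forall z ((x R^2 y \wedge x R^3 z) \to \exists w (yRw \wedge z = w))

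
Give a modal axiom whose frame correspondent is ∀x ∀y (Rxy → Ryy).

The condition is shift-reflexivity. The T□ schema □(□r → r) defines it.

□(□r → r)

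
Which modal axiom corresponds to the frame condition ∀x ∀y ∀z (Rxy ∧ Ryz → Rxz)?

□s → □□s

The condition is transitivity. The 4 schema □s → □□s defines it.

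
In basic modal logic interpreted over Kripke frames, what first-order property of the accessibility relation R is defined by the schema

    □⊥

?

emptiness of R

□⊥ is valid iff no world has any successor (otherwise □⊥ fails at any world with one).
The converse is a direct semantic check.
Frame condition: ∀x ∀y ¬Rxy.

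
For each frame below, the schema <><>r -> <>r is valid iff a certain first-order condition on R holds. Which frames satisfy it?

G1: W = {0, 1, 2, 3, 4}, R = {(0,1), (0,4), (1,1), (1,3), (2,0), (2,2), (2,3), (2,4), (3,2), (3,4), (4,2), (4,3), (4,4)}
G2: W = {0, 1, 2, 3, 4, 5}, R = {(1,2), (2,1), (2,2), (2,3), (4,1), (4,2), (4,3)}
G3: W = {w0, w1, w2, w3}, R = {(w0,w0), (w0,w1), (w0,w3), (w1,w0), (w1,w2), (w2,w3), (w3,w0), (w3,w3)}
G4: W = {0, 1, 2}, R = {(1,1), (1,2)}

G4

Frame correspondent (Sahlqvist): forall x forall y forall z (Rxy & Ryz -> Rxz) — i.e. transitivity.
G1: fails — R34 and R43 but not R33.
G2: fails — R12 and R23 but not R13.
G3: fails — Rw1w2 and Rw2w3 but not Rw1w3.
G4: ✓.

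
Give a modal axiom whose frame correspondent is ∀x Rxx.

This is reflexivity; the standard corresponding axiom is T: □p → p.
Suppose □p→p is valid. At any x set V(p)={w : Rxw}. Then □p holds at x, so p holds at x, i.e. Rxx.

□p → p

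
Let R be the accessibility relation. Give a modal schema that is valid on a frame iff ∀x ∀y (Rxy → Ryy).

□(□r → r)

This is shift-reflexivity; the standard corresponding axiom is T□: □(□r → r).
Suppose □(□r→r) is valid. Take Rxy and set V(r)={w : Ryw}. Then at y, □r holds; since □(□r→r) at x, □r→r at y, so r at y, i.e. Ryy.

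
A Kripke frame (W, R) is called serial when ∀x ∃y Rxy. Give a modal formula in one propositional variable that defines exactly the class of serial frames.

The condition is seriality. The D schema □s → ◇s defines it.

□s → ◇s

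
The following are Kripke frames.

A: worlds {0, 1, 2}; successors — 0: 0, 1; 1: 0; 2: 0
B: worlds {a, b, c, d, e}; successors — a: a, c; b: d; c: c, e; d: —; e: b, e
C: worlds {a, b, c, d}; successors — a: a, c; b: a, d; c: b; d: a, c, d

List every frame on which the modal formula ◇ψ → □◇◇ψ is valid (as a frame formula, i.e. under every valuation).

A

The schema corresponds to a generalized confluence (Geach) condition: ∀x ∀y ∀z ((xRy ∧ xRz) → ∃w (y = w ∧ zR²w)).
A: satisfies the condition.
B: fails — aRa, aRc but no w with a=w and cR²w.
C: fails — aRc, aRc but no w with c=w and cR²w.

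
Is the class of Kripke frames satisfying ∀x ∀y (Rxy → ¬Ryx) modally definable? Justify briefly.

Modal frame validity is preserved under surjective bounded morphisms.
The 3-cycle (worlds a,b,c with a→b→c→a) is asymmetric. Mapping every world to a single reflexive point • is a surjective bounded morphism, and the reflexive point is not asymmetric (R•• but asymmetry requires ¬R••).
So no modal formula (or set of formulas) defines exactly the asymmetric frames.

Not modally definable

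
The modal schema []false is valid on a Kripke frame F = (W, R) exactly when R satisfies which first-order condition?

□⊥ is valid iff no world has any successor (otherwise □⊥ fails at any world with one).
Conversely, on a frame with emptiness of R the schema holds at every world under every valuation.
Frame condition: forall x forall y ~Rxy.

emptiness of R: forall x forall y ~Rxy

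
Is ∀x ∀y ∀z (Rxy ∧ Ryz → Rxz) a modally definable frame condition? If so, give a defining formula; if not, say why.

Definable; □p → □□p defines it

The condition is transitivity. A defining modal formula is □p → □□p.
Suppose □p→□□p is valid. Take Rxy, Ryz and set V(p)={w : Rxw}. Then □p at x, so □□p at x, so □p at y, so p at z, i.e. Rxz.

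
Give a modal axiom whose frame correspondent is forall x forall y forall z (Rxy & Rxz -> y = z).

◇p → □p

A defining formula is ◇p → □p (the CD axiom).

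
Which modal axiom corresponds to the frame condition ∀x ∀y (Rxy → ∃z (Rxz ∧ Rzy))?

The condition is density. The C4 schema □□r → □r defines it.
Suppose □□r→□r is valid. Take Rxy and set V(r)={w : xR²w}. Then □□r at x, so □r at x, so r at y, i.e. ∃z(Rxz∧Rzy).

□□r → □r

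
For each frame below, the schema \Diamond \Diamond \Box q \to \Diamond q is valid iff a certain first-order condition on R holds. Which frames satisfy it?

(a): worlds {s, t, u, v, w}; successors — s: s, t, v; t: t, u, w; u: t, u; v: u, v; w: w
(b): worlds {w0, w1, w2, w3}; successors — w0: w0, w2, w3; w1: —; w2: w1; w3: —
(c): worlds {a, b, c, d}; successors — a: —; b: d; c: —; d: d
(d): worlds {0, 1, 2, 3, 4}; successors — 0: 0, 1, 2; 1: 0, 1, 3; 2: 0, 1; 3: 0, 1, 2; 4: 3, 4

This is the axiom for a generalized confluence (Geach) condition; its first-order frame correspondent is \forall x \forall y (x R^2 y \to \exists w (yRw \wedge xRw)).
(a): fails — sR²w but no w* with wRw* and sRw*.
(b): fails — w0R²w1 but no w with w1Rw and w0Rw.
(c): satisfies the condition.
(d): fails — 4R²0 but no w with 0Rw and 4Rw.
Valid on: (c).

(c)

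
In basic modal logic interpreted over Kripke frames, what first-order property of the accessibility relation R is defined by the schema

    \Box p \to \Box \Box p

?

Suppose □p→□□p is valid. Take Rxy, Ryz and set V(p)={w : Rxw}. Then □p at x, so □□p at x, so □p at y, so p at z, i.e. Rxz.

transitivity: \forall x \forall y \forall z (Rxy \wedge Ryz \to Rxz)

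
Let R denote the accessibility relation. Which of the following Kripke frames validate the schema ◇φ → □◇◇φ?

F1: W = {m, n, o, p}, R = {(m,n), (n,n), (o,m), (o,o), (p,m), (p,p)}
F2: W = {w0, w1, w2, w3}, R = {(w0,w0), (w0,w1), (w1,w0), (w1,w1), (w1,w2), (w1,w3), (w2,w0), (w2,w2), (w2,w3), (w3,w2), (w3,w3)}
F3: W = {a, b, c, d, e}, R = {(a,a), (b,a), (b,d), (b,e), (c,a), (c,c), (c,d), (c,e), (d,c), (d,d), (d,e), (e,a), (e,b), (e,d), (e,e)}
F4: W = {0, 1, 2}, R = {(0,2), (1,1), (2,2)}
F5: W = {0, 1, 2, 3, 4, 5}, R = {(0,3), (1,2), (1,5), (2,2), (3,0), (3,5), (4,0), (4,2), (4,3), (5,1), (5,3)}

F4

This is the axiom for a generalized confluence (Geach) condition; its first-order frame correspondent is ∀x ∀y ∀z ((xRy ∧ xRz) → ∃w (y = w ∧ zR²w)).
F1: fails — oRm, oRm but no w with m=w and mR²w.
F2: fails — w1Rw1, w1Rw3 but no w with w1=w and w3R²w.
F3: fails — bRd, bRa but no w with d=w and aR²w.
F4: ✓.
F5: fails — 1R5, 1R2 but no w with 5=w and 2R²w.
Valid on: F4.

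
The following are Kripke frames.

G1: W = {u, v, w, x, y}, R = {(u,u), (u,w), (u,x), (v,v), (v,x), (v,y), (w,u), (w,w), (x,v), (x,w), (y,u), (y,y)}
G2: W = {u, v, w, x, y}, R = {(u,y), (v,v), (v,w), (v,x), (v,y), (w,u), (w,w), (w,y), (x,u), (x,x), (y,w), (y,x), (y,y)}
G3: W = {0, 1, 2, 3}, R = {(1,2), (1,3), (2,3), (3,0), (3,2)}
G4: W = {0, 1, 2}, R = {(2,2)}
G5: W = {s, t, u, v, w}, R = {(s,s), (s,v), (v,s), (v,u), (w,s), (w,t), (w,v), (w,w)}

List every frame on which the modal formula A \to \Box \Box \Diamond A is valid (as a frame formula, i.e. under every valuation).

Frame correspondent (Sahlqvist): \forall x \forall z (x R^2 z \to \exists w (x = w \wedge zRw)) — i.e. a generalized confluence (Geach) condition.
G1: fails — uR²v but no t with u=t and vRt.
G2: fails — uR²y but no t with u=t and yRt.
G3: fails — 1R²0 but no w with 1=w and 0Rw.
G4: satisfies the condition.
G5: fails — sR²u but no w* with s=w* and uRw*.

G4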